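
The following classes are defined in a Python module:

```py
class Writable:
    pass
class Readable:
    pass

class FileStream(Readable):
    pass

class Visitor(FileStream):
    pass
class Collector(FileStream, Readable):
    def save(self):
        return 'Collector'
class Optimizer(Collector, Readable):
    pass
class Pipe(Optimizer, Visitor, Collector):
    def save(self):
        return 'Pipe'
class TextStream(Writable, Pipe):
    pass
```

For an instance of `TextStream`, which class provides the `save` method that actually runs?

Pipe

L[TextStream] = TextStream + merge(L[Writable], L[Pipe], [Writable Pipe])
  take Writable:  [Writable object] + [Pipe Optimizer Visitor Collector FileStream Readable object] + [Writable Pipe]
  take Pipe:  [object] + [Pipe Optimizer Visitor Collector FileStream Readable object] + [Pipe]
  take Optimizer:  [object] + [Optimizer Visitor Collector FileStream Readable object]
  take Visitor:  [object] + [Visitor Collector FileStream Readable object]
  take Collector:  [object] + [Collector FileStream Readable object]
  take FileStream:  [object] + [FileStream Readable object]
  take Readable:  [object] + [Readable object]
  take object:  [object] + [object]
MRO: TextStream Writable Pipe Optimizer Visitor Collector FileStream Readable object
save is defined in: Collector, Pipe. First along the MRO is Pipe.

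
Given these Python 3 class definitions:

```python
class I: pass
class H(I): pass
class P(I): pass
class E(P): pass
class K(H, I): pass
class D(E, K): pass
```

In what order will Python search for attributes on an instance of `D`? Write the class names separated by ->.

D -> E -> P -> K -> H -> I -> object

L[D] = D + merge(L[E], L[K], [E K])
  take E:  [E P I object] + [K H I object] + [E K]
  take P:  [P I object] + [K H I object] + [K]
  take K:  [I object] + [K H I object] + [K]
  take H:  [I object] + [H I object]
  take I:  [I object] + [I object]
  take object:  [object] + [object]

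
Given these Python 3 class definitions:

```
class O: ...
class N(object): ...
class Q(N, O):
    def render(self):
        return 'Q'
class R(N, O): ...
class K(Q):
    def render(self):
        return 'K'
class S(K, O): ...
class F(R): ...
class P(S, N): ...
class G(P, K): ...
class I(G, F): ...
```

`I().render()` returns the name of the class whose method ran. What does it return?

L[I] = I + merge(L[G], L[F], [G F])
  take G:  [G P S K Q N O object] + [F R N O object] + [G F]
  take P:  [P S K Q N O object] + [F R N O object] + [F]
  take S:  [S K Q N O object] + [F R N O object] + [F]
  take K:  [K Q N O object] + [F R N O object] + [F]
  take Q:  [Q N O object] + [F R N O object] + [F]
  take F:  [N O object] + [F R N O object] + [F]
  take R:  [N O object] + [R N O object]
  take N:  [N O object] + [N O object]
  take O:  [O object] + [O object]
  take object:  [object] + [object]
MRO: I G P S K Q F R N O object
render is defined in: K, Q. First along the MRO is K.

K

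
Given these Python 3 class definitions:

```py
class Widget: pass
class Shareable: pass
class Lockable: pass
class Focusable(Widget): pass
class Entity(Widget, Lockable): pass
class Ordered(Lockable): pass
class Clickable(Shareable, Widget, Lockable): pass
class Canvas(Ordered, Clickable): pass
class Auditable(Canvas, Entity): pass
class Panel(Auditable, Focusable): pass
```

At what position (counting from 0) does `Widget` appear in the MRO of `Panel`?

L[Panel] = Panel + merge(L[Auditable], L[Focusable], [Auditable Focusable])
  take Auditable:  [Auditable Canvas Ordered Clickable Shareable Entity Widget Lockable object] + [Focusable Widget object] + [Auditable Focusable]
  take Canvas:  [Canvas Ordered Clickable Shareable Entity Widget Lockable object] + [Focusable Widget object] + [Focusable]
  take Ordered:  [Ordered Clickable Shareable Entity Widget Lockable object] + [Focusable Widget object] + [Focusable]
  take Clickable:  [Clickable Shareable Entity Widget Lockable object] + [Focusable Widget object] + [Focusable]
  take Shareable:  [Shareable Entity Widget Lockable object] + [Focusable Widget object] + [Focusable]
  take Entity:  [Entity Widget Lockable object] + [Focusable Widget object] + [Focusable]
  take Focusable:  [Widget Lockable object] + [Focusable Widget object] + [Focusable]
  take Widget:  [Widget Lockable object] + [Widget object]
  take Lockable:  [Lockable object] + [object]
  take object:  [object] + [object]
MRO: Panel Auditable Canvas Ordered Clickable Shareable Entity Focusable Widget Lockable object
Widget sits at index 8.

8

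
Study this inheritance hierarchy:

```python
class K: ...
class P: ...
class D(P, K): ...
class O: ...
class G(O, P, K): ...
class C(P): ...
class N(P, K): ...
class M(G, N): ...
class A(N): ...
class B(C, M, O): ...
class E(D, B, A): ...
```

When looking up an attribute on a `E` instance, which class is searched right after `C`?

L[E] = E + merge(L[D], L[B], L[A], [D B A])
  take D:  [D P K object] + [B C M G O N P K object] + [A N P K object] + [D B A]
  take B:  [P K object] + [B C M G O N P K object] + [A N P K object] + [B A]
  take C:  [P K object] + [C M G O N P K object] + [A N P K object] + [A]
  take M:  [P K object] + [M G O N P K object] + [A N P K object] + [A]
  take G:  [P K object] + [G O N P K object] + [A N P K object] + [A]
  take O:  [P K object] + [O N P K object] + [A N P K object] + [A]
  take A:  [P K object] + [N P K object] + [A N P K object] + [A]
  take N:  [P K object] + [N P K object] + [N P K object]
  take P:  [P K object] + [P K object] + [P K object]
  take K:  [K object] + [K object] + [K object]
  take object:  [object] + [object] + [object]
MRO: E D B C M G O A N P K object
C is at position 3; next is M.

M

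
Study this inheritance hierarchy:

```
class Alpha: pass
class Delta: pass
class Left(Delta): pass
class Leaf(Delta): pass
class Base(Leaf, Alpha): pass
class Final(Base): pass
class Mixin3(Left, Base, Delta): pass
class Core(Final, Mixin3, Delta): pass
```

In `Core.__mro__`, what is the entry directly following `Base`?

Leaf

L[Core] = Core + merge(L[Final], L[Mixin3], L[Delta], [Final Mixin3 Delta])
  take Final:  [Final Base Leaf Delta Alpha object] + [Mixin3 Left Base Leaf Delta Alpha object] + [Delta object] + [Final Mixin3 Delta]
  take Mixin3:  [Base Leaf Delta Alpha object] + [Mixin3 Left Base Leaf Delta Alpha object] + [Delta object] + [Mixin3 Delta]
  take Left:  [Base Leaf Delta Alpha object] + [Left Base Leaf Delta Alpha object] + [Delta object] + [Delta]
  take Base:  [Base Leaf Delta Alpha object] + [Base Leaf Delta Alpha object] + [Delta object] + [Delta]
  take Leaf:  [Leaf Delta Alpha object] + [Leaf Delta Alpha object] + [Delta object] + [Delta]
  take Delta:  [Delta Alpha object] + [Delta Alpha object] + [Delta object] + [Delta]
  take Alpha:  [Alpha object] + [Alpha object] + [object]
  take object:  [object] + [object] + [object]
MRO: Core Final Mixin3 Left Base Leaf Delta Alpha object
Base is at position 4; next is Leaf.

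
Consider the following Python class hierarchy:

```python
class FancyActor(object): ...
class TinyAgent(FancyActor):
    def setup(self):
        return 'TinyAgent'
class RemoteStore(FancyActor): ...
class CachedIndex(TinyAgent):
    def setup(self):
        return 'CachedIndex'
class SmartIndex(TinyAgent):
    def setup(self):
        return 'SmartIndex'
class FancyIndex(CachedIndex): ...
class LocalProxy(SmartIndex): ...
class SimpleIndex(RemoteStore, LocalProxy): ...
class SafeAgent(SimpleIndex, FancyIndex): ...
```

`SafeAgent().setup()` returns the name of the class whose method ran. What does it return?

L[SafeAgent] = SafeAgent + merge(L[SimpleIndex], L[FancyIndex], [SimpleIndex FancyIndex])
  take SimpleIndex:  [SimpleIndex RemoteStore LocalProxy SmartIndex TinyAgent FancyActor object] + [FancyIndex CachedIndex TinyAgent FancyActor object] + [SimpleIndex FancyIndex]
  take RemoteStore:  [RemoteStore LocalProxy SmartIndex TinyAgent FancyActor object] + [FancyIndex CachedIndex TinyAgent FancyActor object] + [FancyIndex]
  take LocalProxy:  [LocalProxy SmartIndex TinyAgent FancyActor object] + [FancyIndex CachedIndex TinyAgent FancyActor object] + [FancyIndex]
  take SmartIndex:  [SmartIndex TinyAgent FancyActor object] + [FancyIndex CachedIndex TinyAgent FancyActor object] + [FancyIndex]
  take FancyIndex:  [TinyAgent FancyActor object] + [FancyIndex CachedIndex TinyAgent FancyActor object] + [FancyIndex]
  take CachedIndex:  [TinyAgent FancyActor object] + [CachedIndex TinyAgent FancyActor object]
  take TinyAgent:  [TinyAgent FancyActor object] + [TinyAgent FancyActor object]
  take FancyActor:  [FancyActor object] + [FancyActor object]
  take object:  [object] + [object]
MRO: SafeAgent SimpleIndex RemoteStore LocalProxy SmartIndex FancyIndex CachedIndex TinyAgent FancyActor object
setup is defined in: CachedIndex, SmartIndex, TinyAgent. First along the MRO is SmartIndex.

SmartIndex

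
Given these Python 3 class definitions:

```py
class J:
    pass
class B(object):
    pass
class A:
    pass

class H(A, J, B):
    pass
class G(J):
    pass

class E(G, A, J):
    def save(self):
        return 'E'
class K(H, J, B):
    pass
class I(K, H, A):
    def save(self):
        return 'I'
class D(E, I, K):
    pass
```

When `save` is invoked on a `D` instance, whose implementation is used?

E

L[D] = D + merge(L[E], L[I], L[K], [E I K])
  take E:  [E G A J object] + [I K H A J B object] + [K H A J B object] + [E I K]
  take G:  [G A J object] + [I K H A J B object] + [K H A J B object] + [I K]
  take I:  [A J object] + [I K H A J B object] + [K H A J B object] + [I K]
  take K:  [A J object] + [K H A J B object] + [K H A J B object] + [K]
  take H:  [A J object] + [H A J B object] + [H A J B object]
  take A:  [A J object] + [A J B object] + [A J B object]
  take J:  [J object] + [J B object] + [J B object]
  take B:  [object] + [B object] + [B object]
  take object:  [object] + [object] + [object]
MRO: D E G I K H A J B object
save is defined in: E, I. First along the MRO is E.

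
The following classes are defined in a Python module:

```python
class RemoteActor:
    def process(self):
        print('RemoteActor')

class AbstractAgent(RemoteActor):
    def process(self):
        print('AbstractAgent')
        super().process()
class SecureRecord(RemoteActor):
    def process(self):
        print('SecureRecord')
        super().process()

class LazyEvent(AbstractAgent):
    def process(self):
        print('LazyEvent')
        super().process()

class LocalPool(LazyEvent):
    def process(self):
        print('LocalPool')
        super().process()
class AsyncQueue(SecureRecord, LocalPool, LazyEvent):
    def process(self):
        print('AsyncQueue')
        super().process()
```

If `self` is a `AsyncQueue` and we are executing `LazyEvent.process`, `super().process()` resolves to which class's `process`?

AbstractAgent

L[AsyncQueue] = AsyncQueue + merge(L[SecureRecord], L[LocalPool], L[LazyEvent], [SecureRecord LocalPool LazyEvent])
  take SecureRecord:  [SecureRecord RemoteActor object] + [LocalPool LazyEvent AbstractAgent RemoteActor object] + [LazyEvent AbstractAgent RemoteActor object] + [SecureRecord LocalPool LazyEvent]
  take LocalPool:  [RemoteActor object] + [LocalPool LazyEvent AbstractAgent RemoteActor object] + [LazyEvent AbstractAgent RemoteActor object] + [LocalPool LazyEvent]
  take LazyEvent:  [RemoteActor object] + [LazyEvent AbstractAgent RemoteActor object] + [LazyEvent AbstractAgent RemoteActor object] + [LazyEvent]
  take AbstractAgent:  [RemoteActor object] + [AbstractAgent RemoteActor object] + [AbstractAgent RemoteActor object]
  take RemoteActor:  [RemoteActor object] + [RemoteActor object] + [RemoteActor object]
  take object:  [object] + [object] + [object]
MRO: AsyncQueue SecureRecord LocalPool LazyEvent AbstractAgent RemoteActor object
super() in LazyEvent.process on a AsyncQueue instance goes to the class after LazyEvent in AsyncQueue's MRO: AbstractAgent.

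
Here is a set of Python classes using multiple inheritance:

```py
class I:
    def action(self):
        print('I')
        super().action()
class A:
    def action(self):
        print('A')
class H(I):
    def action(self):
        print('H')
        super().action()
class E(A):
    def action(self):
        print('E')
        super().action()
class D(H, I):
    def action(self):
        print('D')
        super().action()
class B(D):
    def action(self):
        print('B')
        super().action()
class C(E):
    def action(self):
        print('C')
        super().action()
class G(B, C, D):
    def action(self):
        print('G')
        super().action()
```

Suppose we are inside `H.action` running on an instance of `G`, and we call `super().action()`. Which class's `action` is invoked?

L[G] = G + merge(L[B], L[C], L[D], [B C D])
  take B:  [B D H I object] + [C E A object] + [D H I object] + [B C D]
  take C:  [D H I object] + [C E A object] + [D H I object] + [C D]
  take D:  [D H I object] + [E A object] + [D H I object] + [D]
  take H:  [H I object] + [E A object] + [H I object]
  take I:  [I object] + [E A object] + [I object]
  take E:  [object] + [E A object] + [object]
  take A:  [object] + [A object] + [object]
  take object:  [object] + [object] + [object]
MRO: G B C D H I E A object
super() in H.action on a G instance goes to the class after H in G's MRO: I.

I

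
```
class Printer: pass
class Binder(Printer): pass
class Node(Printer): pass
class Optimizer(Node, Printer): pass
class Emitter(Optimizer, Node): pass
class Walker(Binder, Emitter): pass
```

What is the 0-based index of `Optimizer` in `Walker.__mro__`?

L[Walker] = Walker + merge(L[Binder], L[Emitter], [Binder Emitter])
  take Binder:  [Binder Printer object] + [Emitter Optimizer Node Printer object] + [Binder Emitter]
  take Emitter:  [Printer object] + [Emitter Optimizer Node Printer object] + [Emitter]
  take Optimizer:  [Printer object] + [Optimizer Node Printer object]
  take Node:  [Printer object] + [Node Printer object]
  take Printer:  [Printer object] + [Printer object]
  take object:  [object] + [object]
MRO: Walker Binder Emitter Optimizer Node Printer object
Optimizer sits at index 3.

3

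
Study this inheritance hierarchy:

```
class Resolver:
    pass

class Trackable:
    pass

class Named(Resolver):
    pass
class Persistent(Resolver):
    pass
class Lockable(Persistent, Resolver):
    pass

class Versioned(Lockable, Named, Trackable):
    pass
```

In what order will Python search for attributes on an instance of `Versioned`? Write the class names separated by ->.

Versioned -> Lockable -> Persistent -> Named -> Resolver -> Trackable -> object

L[Versioned] = Versioned + merge(L[Lockable], L[Named], L[Trackable], [Lockable Named Trackable])
  take Lockable:  [Lockable Persistent Resolver object] + [Named Resolver object] + [Trackable object] + [Lockable Named Trackable]
  take Persistent:  [Persistent Resolver object] + [Named Resolver object] + [Trackable object] + [Named Trackable]
  take Named:  [Resolver object] + [Named Resolver object] + [Trackable object] + [Named Trackable]
  take Resolver:  [Resolver object] + [Resolver object] + [Trackable object] + [Trackable]
  take Trackable:  [object] + [object] + [Trackable object] + [Trackable]
  take object:  [object] + [object] + [object]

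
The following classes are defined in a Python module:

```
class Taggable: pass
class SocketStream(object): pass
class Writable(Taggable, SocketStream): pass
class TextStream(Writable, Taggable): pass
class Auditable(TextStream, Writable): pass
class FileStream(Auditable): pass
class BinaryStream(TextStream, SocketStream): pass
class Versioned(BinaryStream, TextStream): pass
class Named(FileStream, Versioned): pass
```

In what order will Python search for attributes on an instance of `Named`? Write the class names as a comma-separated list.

Named, FileStream, Auditable, Versioned, BinaryStream, TextStream, Writable, Taggable, SocketStream, object

L[Named] = Named + merge(L[FileStream], L[Versioned], [FileStream Versioned])
  take FileStream:  [FileStream Auditable TextStream Writable Taggable SocketStream object] + [Versioned BinaryStream TextStream Writable Taggable SocketStream object] + [FileStream Versioned]
  take Auditable:  [Auditable TextStream Writable Taggable SocketStream object] + [Versioned BinaryStream TextStream Writable Taggable SocketStream object] + [Versioned]
  take Versioned:  [TextStream Writable Taggable SocketStream object] + [Versioned BinaryStream TextStream Writable Taggable SocketStream object] + [Versioned]
  take BinaryStream:  [TextStream Writable Taggable SocketStream object] + [BinaryStream TextStream Writable Taggable SocketStream object]
  take TextStream:  [TextStream Writable Taggable SocketStream object] + [TextStream Writable Taggable SocketStream object]
  take Writable:  [Writable Taggable SocketStream object] + [Writable Taggable SocketStream object]
  take Taggable:  [Taggable SocketStream object] + [Taggable SocketStream object]
  take SocketStream:  [SocketStream object] + [SocketStream object]
  take object:  [object] + [object]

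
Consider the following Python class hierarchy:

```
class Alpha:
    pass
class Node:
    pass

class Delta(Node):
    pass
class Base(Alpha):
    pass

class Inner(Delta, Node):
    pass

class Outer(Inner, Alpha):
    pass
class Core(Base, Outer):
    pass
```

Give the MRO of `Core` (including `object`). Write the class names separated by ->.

L[Core] = Core + merge(L[Base], L[Outer], [Base Outer])
  take Base:  [Base Alpha object] + [Outer Inner Delta Node Alpha object] + [Base Outer]
  take Outer:  [Alpha object] + [Outer Inner Delta Node Alpha object] + [Outer]
  take Inner:  [Alpha object] + [Inner Delta Node Alpha object]
  take Delta:  [Alpha object] + [Delta Node Alpha object]
  take Node:  [Alpha object] + [Node Alpha object]
  take Alpha:  [Alpha object] + [Alpha object]
  take object:  [object] + [object]

Core -> Base -> Outer -> Inner -> Delta -> Node -> Alpha -> object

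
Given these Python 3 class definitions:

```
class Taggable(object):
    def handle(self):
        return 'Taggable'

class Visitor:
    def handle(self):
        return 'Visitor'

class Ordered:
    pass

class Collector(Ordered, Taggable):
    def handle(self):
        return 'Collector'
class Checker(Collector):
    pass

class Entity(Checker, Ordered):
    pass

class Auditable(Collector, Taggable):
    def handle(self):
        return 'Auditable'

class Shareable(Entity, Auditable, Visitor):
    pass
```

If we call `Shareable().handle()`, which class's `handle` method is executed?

L[Shareable] = Shareable + merge(L[Entity], L[Auditable], L[Visitor], [Entity Auditable Visitor])
  take Entity:  [Entity Checker Collector Ordered Taggable object] + [Auditable Collector Ordered Taggable object] + [Visitor object] + [Entity Auditable Visitor]
  take Checker:  [Checker Collector Ordered Taggable object] + [Auditable Collector Ordered Taggable object] + [Visitor object] + [Auditable Visitor]
  take Auditable:  [Collector Ordered Taggable object] + [Auditable Collector Ordered Taggable object] + [Visitor object] + [Auditable Visitor]
  take Collector:  [Collector Ordered Taggable object] + [Collector Ordered Taggable object] + [Visitor object] + [Visitor]
  take Ordered:  [Ordered Taggable object] + [Ordered Taggable object] + [Visitor object] + [Visitor]
  take Taggable:  [Taggable object] + [Taggable object] + [Visitor object] + [Visitor]
  take Visitor:  [object] + [object] + [Visitor object] + [Visitor]
  take object:  [object] + [object] + [object]
MRO: Shareable Entity Checker Auditable Collector Ordered Taggable Visitor object
handle is defined in: Auditable, Collector, Taggable, Visitor. First along the MRO is Auditable.

Auditable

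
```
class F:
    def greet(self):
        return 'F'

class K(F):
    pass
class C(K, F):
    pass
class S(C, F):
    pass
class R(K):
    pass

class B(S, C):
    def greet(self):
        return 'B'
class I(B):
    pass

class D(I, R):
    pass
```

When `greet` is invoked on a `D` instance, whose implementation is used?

B

L[D] = D + merge(L[I], L[R], [I R])
  take I:  [I B S C K F object] + [R K F object] + [I R]
  take B:  [B S C K F object] + [R K F object] + [R]
  take S:  [S C K F object] + [R K F object] + [R]
  take C:  [C K F object] + [R K F object] + [R]
  take R:  [K F object] + [R K F object] + [R]
  take K:  [K F object] + [K F object]
  take F:  [F object] + [F object]
  take object:  [object] + [object]
MRO: D I B S C R K F object
greet is defined in: B, F. First along the MRO is B.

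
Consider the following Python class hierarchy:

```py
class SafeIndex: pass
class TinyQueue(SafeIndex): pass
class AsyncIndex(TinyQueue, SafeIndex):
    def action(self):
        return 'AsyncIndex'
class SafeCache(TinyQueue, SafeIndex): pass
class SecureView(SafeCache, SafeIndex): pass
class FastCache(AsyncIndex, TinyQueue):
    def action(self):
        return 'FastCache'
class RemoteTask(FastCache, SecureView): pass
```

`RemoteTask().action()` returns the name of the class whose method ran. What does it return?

L[RemoteTask] = RemoteTask + merge(L[FastCache], L[SecureView], [FastCache SecureView])
  take FastCache:  [FastCache AsyncIndex TinyQueue SafeIndex object] + [SecureView SafeCache TinyQueue SafeIndex object] + [FastCache SecureView]
  take AsyncIndex:  [AsyncIndex TinyQueue SafeIndex object] + [SecureView SafeCache TinyQueue SafeIndex object] + [SecureView]
  take SecureView:  [TinyQueue SafeIndex object] + [SecureView SafeCache TinyQueue SafeIndex object] + [SecureView]
  take SafeCache:  [TinyQueue SafeIndex object] + [SafeCache TinyQueue SafeIndex object]
  take TinyQueue:  [TinyQueue SafeIndex object] + [TinyQueue SafeIndex object]
  take SafeIndex:  [SafeIndex object] + [SafeIndex object]
  take object:  [object] + [object]
MRO: RemoteTask FastCache AsyncIndex SecureView SafeCache TinyQueue SafeIndex object
action is defined in: AsyncIndex, FastCache. First along the MRO is FastCache.

FastCache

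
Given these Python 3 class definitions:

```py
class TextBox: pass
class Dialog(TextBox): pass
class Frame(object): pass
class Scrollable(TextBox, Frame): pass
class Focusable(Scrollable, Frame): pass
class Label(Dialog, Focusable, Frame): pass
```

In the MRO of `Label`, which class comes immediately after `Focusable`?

Scrollable

L[Label] = Label + merge(L[Dialog], L[Focusable], L[Frame], [Dialog Focusable Frame])
  take Dialog:  [Dialog TextBox object] + [Focusable Scrollable TextBox Frame object] + [Frame object] + [Dialog Focusable Frame]
  take Focusable:  [TextBox object] + [Focusable Scrollable TextBox Frame object] + [Frame object] + [Focusable Frame]
  take Scrollable:  [TextBox object] + [Scrollable TextBox Frame object] + [Frame object] + [Frame]
  take TextBox:  [TextBox object] + [TextBox Frame object] + [Frame object] + [Frame]
  take Frame:  [object] + [Frame object] + [Frame object] + [Frame]
  take object:  [object] + [object] + [object]
MRO: Label Dialog Focusable Scrollable TextBox Frame object
Focusable is at position 2; next is Scrollable.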